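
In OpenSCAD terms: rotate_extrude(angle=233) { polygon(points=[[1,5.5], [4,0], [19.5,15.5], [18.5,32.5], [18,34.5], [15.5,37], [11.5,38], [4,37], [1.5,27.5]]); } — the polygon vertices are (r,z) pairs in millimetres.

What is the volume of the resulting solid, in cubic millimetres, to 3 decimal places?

Profile (r,z), 9 vertices: (1,5.5) (4,0) (19.5,15.5) (18.5,32.5) (18,34.5) (15.5,37) (11.5,38) (4,37) (1.5,27.5)
edge 0: (1,5.5)→(4,0)  cross = 1·0 − 4·5.5 = -22.0000; (r_i+r_j)·cross = 5·-22.0000 = -110.0000
edge 1: (4,0)→(19.5,15.5)  cross = 4·15.5 − 19.5·0 = 62.0000; (r_i+r_j)·cross = 23.5·62.0000 = 1457.0000
edge 2: (19.5,15.5)→(18.5,32.5)  cross = 19.5·32.5 − 18.5·15.5 = 347.0000; (r_i+r_j)·cross = 38·347.0000 = 13186.0000
edge 3: (18.5,32.5)→(18,34.5)  cross = 18.5·34.5 − 18·32.5 = 53.2500; (r_i+r_j)·cross = 36.5·53.2500 = 1943.6250
edge 4: (18,34.5)→(15.5,37)  cross = 18·37 − 15.5·34.5 = 131.2500; (r_i+r_j)·cross = 33.5·131.2500 = 4396.8750
edge 5: (15.5,37)→(11.5,38)  cross = 15.5·38 − 11.5·37 = 163.5000; (r_i+r_j)·cross = 27·163.5000 = 4414.5000
edge 6: (11.5,38)→(4,37)  cross = 11.5·37 − 4·38 = 273.5000; (r_i+r_j)·cross = 15.5·273.5000 = 4239.2500
edge 7: (4,37)→(1.5,27.5)  cross = 4·27.5 − 1.5·37 = 54.5000; (r_i+r_j)·cross = 5.5·54.5000 = 299.7500
edge 8: (1.5,27.5)→(1,5.5)  cross = 1.5·5.5 − 1·27.5 = -19.2500; (r_i+r_j)·cross = 2.5·-19.2500 = -48.1250
Σcross = 1043.7500 → A = |Σcross|/2 = 521.8750 mm²
Σ(r_i+r_j)·cross = 29778.8750 → first moment M = |Σ|/6 = 4963.1458
R_c = M/A = 4963.1458/521.8750 = 9.5102 mm
θ = 233° = 4.066617 rad
V = θ·R_c·A = 4.066617·9.5102·521.8750 = 20183.214 mm³

Volume = 20183.214 mm³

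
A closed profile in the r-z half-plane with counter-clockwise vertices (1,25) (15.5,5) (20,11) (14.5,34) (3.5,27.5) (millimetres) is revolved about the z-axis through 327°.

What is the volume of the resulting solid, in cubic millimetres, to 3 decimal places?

Volume = 18504.969 mm³

Profile (r,z), 5 vertices: (1,25) (15.5,5) (20,11) (14.5,34) (3.5,27.5)
edge 0: (1,25)→(15.5,5)  cross = 1·5 − 15.5·25 = -382.5000; (r_i+r_j)·cross = 16.5·-382.5000 = -6311.2500
edge 1: (15.5,5)→(20,11)  cross = 15.5·11 − 20·5 = 70.5000; (r_i+r_j)·cross = 35.5·70.5000 = 2502.7500
edge 2: (20,11)→(14.5,34)  cross = 20·34 − 14.5·11 = 520.5000; (r_i+r_j)·cross = 34.5·520.5000 = 17957.2500
edge 3: (14.5,34)→(3.5,27.5)  cross = 14.5·27.5 − 3.5·34 = 279.7500; (r_i+r_j)·cross = 18·279.7500 = 5035.5000
edge 4: (3.5,27.5)→(1,25)  cross = 3.5·25 − 1·27.5 = 60.0000; (r_i+r_j)·cross = 4.5·60.0000 = 270.0000
Σcross = 548.2500 → A = |Σcross|/2 = 274.1250 mm²
Σ(r_i+r_j)·cross = 19454.2500 → first moment M = |Σ|/6 = 3242.3750
R_c = M/A = 3242.3750/274.1250 = 11.8281 mm
θ = 327° = 5.707227 rad
V = θ·R_c·A = 5.707227·11.8281·274.1250 = 18504.969 mm³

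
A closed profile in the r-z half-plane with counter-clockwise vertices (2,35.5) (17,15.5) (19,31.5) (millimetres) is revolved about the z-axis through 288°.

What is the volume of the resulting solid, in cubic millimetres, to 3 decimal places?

Profile (r,z), 3 vertices: (2,35.5) (17,15.5) (19,31.5)
edge 0: (2,35.5)→(17,15.5)  cross = 2·15.5 − 17·35.5 = -572.5000; (r_i+r_j)·cross = 19·-572.5000 = -10877.5000
edge 1: (17,15.5)→(19,31.5)  cross = 17·31.5 − 19·15.5 = 241.0000; (r_i+r_j)·cross = 36·241.0000 = 8676.0000
edge 2: (19,31.5)→(2,35.5)  cross = 19·35.5 − 2·31.5 = 611.5000; (r_i+r_j)·cross = 21·611.5000 = 12841.5000
Σcross = 280.0000 → A = |Σcross|/2 = 140.0000 mm²
Σ(r_i+r_j)·cross = 10640.0000 → first moment M = |Σ|/6 = 1773.3333
R_c = M/A = 1773.3333/140.0000 = 12.6667 mm
θ = 288° = 5.026548 rad
V = θ·R_c·A = 5.026548·12.6667·140.0000 = 8913.746 mm³

Volume = 8913.746 mm³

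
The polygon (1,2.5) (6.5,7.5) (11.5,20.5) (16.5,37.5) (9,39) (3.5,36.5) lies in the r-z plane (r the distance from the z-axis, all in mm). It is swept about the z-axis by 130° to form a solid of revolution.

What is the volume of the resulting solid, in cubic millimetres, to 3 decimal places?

Volume = 5090.907 mm³

Profile (r,z), 6 vertices: (1,2.5) (6.5,7.5) (11.5,20.5) (16.5,37.5) (9,39) (3.5,36.5)
edge 0: (1,2.5)→(6.5,7.5)  cross = 1·7.5 − 6.5·2.5 = -8.7500; (r_i+r_j)·cross = 7.5·-8.7500 = -65.6250
edge 1: (6.5,7.5)→(11.5,20.5)  cross = 6.5·20.5 − 11.5·7.5 = 47.0000; (r_i+r_j)·cross = 18·47.0000 = 846.0000
edge 2: (11.5,20.5)→(16.5,37.5)  cross = 11.5·37.5 − 16.5·20.5 = 93.0000; (r_i+r_j)·cross = 28·93.0000 = 2604.0000
edge 3: (16.5,37.5)→(9,39)  cross = 16.5·39 − 9·37.5 = 306.0000; (r_i+r_j)·cross = 25.5·306.0000 = 7803.0000
edge 4: (9,39)→(3.5,36.5)  cross = 9·36.5 − 3.5·39 = 192.0000; (r_i+r_j)·cross = 12.5·192.0000 = 2400.0000
edge 5: (3.5,36.5)→(1,2.5)  cross = 3.5·2.5 − 1·36.5 = -27.7500; (r_i+r_j)·cross = 4.5·-27.7500 = -124.8750
Σcross = 601.5000 → A = |Σcross|/2 = 300.7500 mm²
Σ(r_i+r_j)·cross = 13462.5000 → first moment M = |Σ|/6 = 2243.7500
R_c = M/A = 2243.7500/300.7500 = 7.4605 mm
θ = 130° = 2.268928 rad
V = θ·R_c·A = 2.268928·7.4605·300.7500 = 5090.907 mm³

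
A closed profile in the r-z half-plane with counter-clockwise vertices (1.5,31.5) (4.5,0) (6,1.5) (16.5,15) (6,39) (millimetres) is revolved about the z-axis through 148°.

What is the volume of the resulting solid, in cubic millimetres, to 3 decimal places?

Profile (r,z), 5 vertices: (1.5,31.5) (4.5,0) (6,1.5) (16.5,15) (6,39)
edge 0: (1.5,31.5)→(4.5,0)  cross = 1.5·0 − 4.5·31.5 = -141.7500; (r_i+r_j)·cross = 6·-141.7500 = -850.5000
edge 1: (4.5,0)→(6,1.5)  cross = 4.5·1.5 − 6·0 = 6.7500; (r_i+r_j)·cross = 10.5·6.7500 = 70.8750
edge 2: (6,1.5)→(16.5,15)  cross = 6·15 − 16.5·1.5 = 65.2500; (r_i+r_j)·cross = 22.5·65.2500 = 1468.1250
edge 3: (16.5,15)→(6,39)  cross = 16.5·39 − 6·15 = 553.5000; (r_i+r_j)·cross = 22.5·553.5000 = 12453.7500
edge 4: (6,39)→(1.5,31.5)  cross = 6·31.5 − 1.5·39 = 130.5000; (r_i+r_j)·cross = 7.5·130.5000 = 978.7500
Σcross = 614.2500 → A = |Σcross|/2 = 307.1250 mm²
Σ(r_i+r_j)·cross = 14121.0000 → first moment M = |Σ|/6 = 2353.5000
R_c = M/A = 2353.5000/307.1250 = 7.6630 mm
θ = 148° = 2.583087 rad
V = θ·R_c·A = 2.583087·7.6630·307.1250 = 6079.296 mm³

Volume = 6079.296 mm³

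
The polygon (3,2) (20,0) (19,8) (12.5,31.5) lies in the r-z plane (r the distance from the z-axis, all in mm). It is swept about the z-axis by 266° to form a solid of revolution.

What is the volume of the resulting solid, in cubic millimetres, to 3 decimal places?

Volume = 15433.083 mm³

Profile (r,z), 4 vertices: (3,2) (20,0) (19,8) (12.5,31.5)
edge 0: (3,2)→(20,0)  cross = 3·0 − 20·2 = -40.0000; (r_i+r_j)·cross = 23·-40.0000 = -920.0000
edge 1: (20,0)→(19,8)  cross = 20·8 − 19·0 = 160.0000; (r_i+r_j)·cross = 39·160.0000 = 6240.0000
edge 2: (19,8)→(12.5,31.5)  cross = 19·31.5 − 12.5·8 = 498.5000; (r_i+r_j)·cross = 31.5·498.5000 = 15702.7500
edge 3: (12.5,31.5)→(3,2)  cross = 12.5·2 − 3·31.5 = -69.5000; (r_i+r_j)·cross = 15.5·-69.5000 = -1077.2500
Σcross = 549.0000 → A = |Σcross|/2 = 274.5000 mm²
Σ(r_i+r_j)·cross = 19945.5000 → first moment M = |Σ|/6 = 3324.2500
R_c = M/A = 3324.2500/274.5000 = 12.1102 mm
θ = 266° = 4.642576 rad
V = θ·R_c·A = 4.642576·12.1102·274.5000 = 15433.083 mm³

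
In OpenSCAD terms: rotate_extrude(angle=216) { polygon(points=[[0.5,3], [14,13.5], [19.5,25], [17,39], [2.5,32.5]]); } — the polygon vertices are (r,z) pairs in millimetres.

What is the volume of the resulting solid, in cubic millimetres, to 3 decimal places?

Volume = 14757.317 mm³

Profile (r,z), 5 vertices: (0.5,3) (14,13.5) (19.5,25) (17,39) (2.5,32.5)
edge 0: (0.5,3)→(14,13.5)  cross = 0.5·13.5 − 14·3 = -35.2500; (r_i+r_j)·cross = 14.5·-35.2500 = -511.1250
edge 1: (14,13.5)→(19.5,25)  cross = 14·25 − 19.5·13.5 = 86.7500; (r_i+r_j)·cross = 33.5·86.7500 = 2906.1250
edge 2: (19.5,25)→(17,39)  cross = 19.5·39 − 17·25 = 335.5000; (r_i+r_j)·cross = 36.5·335.5000 = 12245.7500
edge 3: (17,39)→(2.5,32.5)  cross = 17·32.5 − 2.5·39 = 455.0000; (r_i+r_j)·cross = 19.5·455.0000 = 8872.5000
edge 4: (2.5,32.5)→(0.5,3)  cross = 2.5·3 − 0.5·32.5 = -8.7500; (r_i+r_j)·cross = 3·-8.7500 = -26.2500
Σcross = 833.2500 → A = |Σcross|/2 = 416.6250 mm²
Σ(r_i+r_j)·cross = 23487.0000 → first moment M = |Σ|/6 = 3914.5000
R_c = M/A = 3914.5000/416.6250 = 9.3957 mm
θ = 216° = 3.769911 rad
V = θ·R_c·A = 3.769911·9.3957·416.6250 = 14757.317 mm³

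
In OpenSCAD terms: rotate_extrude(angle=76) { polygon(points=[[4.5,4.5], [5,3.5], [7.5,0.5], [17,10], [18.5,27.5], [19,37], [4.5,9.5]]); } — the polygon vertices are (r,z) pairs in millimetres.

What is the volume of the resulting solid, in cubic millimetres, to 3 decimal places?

Volume = 3868.482 mm³

Profile (r,z), 7 vertices: (4.5,4.5) (5,3.5) (7.5,0.5) (17,10) (18.5,27.5) (19,37) (4.5,9.5)
edge 0: (4.5,4.5)→(5,3.5)  cross = 4.5·3.5 − 5·4.5 = -6.7500; (r_i+r_j)·cross = 9.5·-6.7500 = -64.1250
edge 1: (5,3.5)→(7.5,0.5)  cross = 5·0.5 − 7.5·3.5 = -23.7500; (r_i+r_j)·cross = 12.5·-23.7500 = -296.8750
edge 2: (7.5,0.5)→(17,10)  cross = 7.5·10 − 17·0.5 = 66.5000; (r_i+r_j)·cross = 24.5·66.5000 = 1629.2500
edge 3: (17,10)→(18.5,27.5)  cross = 17·27.5 − 18.5·10 = 282.5000; (r_i+r_j)·cross = 35.5·282.5000 = 10028.7500
edge 4: (18.5,27.5)→(19,37)  cross = 18.5·37 − 19·27.5 = 162.0000; (r_i+r_j)·cross = 37.5·162.0000 = 6075.0000
edge 5: (19,37)→(4.5,9.5)  cross = 19·9.5 − 4.5·37 = 14.0000; (r_i+r_j)·cross = 23.5·14.0000 = 329.0000
edge 6: (4.5,9.5)→(4.5,4.5)  cross = 4.5·4.5 − 4.5·9.5 = -22.5000; (r_i+r_j)·cross = 9·-22.5000 = -202.5000
Σcross = 472.0000 → A = |Σcross|/2 = 236.0000 mm²
Σ(r_i+r_j)·cross = 17498.5000 → first moment M = |Σ|/6 = 2916.4167
R_c = M/A = 2916.4167/236.0000 = 12.3577 mm
θ = 76° = 1.326450 rad
V = θ·R_c·A = 1.326450·12.3577·236.0000 = 3868.482 mm³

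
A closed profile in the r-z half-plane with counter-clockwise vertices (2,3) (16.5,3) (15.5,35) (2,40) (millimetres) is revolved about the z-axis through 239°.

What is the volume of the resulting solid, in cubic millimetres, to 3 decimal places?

Volume = 17739.479 mm³

Profile (r,z), 4 vertices: (2,3) (16.5,3) (15.5,35) (2,40)
edge 0: (2,3)→(16.5,3)  cross = 2·3 − 16.5·3 = -43.5000; (r_i+r_j)·cross = 18.5·-43.5000 = -804.7500
edge 1: (16.5,3)→(15.5,35)  cross = 16.5·35 − 15.5·3 = 531.0000; (r_i+r_j)·cross = 32·531.0000 = 16992.0000
edge 2: (15.5,35)→(2,40)  cross = 15.5·40 − 2·35 = 550.0000; (r_i+r_j)·cross = 17.5·550.0000 = 9625.0000
edge 3: (2,40)→(2,3)  cross = 2·3 − 2·40 = -74.0000; (r_i+r_j)·cross = 4·-74.0000 = -296.0000
Σcross = 963.5000 → A = |Σcross|/2 = 481.7500 mm²
Σ(r_i+r_j)·cross = 25516.2500 → first moment M = |Σ|/6 = 4252.7083
R_c = M/A = 4252.7083/481.7500 = 8.8276 mm
θ = 239° = 4.171337 rad
V = θ·R_c·A = 4.171337·8.8276·481.7500 = 17739.479 mm³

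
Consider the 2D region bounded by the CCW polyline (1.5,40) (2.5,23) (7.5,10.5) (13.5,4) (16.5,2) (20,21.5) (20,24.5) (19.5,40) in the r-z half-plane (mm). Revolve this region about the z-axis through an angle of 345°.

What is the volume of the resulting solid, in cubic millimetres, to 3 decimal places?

Volume = 36626.083 mm³

Profile (r,z), 8 vertices: (1.5,40) (2.5,23) (7.5,10.5) (13.5,4) (16.5,2) (20,21.5) (20,24.5) (19.5,40)
edge 0: (1.5,40)→(2.5,23)  cross = 1.5·23 − 2.5·40 = -65.5000; (r_i+r_j)·cross = 4·-65.5000 = -262.0000
edge 1: (2.5,23)→(7.5,10.5)  cross = 2.5·10.5 − 7.5·23 = -146.2500; (r_i+r_j)·cross = 10·-146.2500 = -1462.5000
edge 2: (7.5,10.5)→(13.5,4)  cross = 7.5·4 − 13.5·10.5 = -111.7500; (r_i+r_j)·cross = 21·-111.7500 = -2346.7500
edge 3: (13.5,4)→(16.5,2)  cross = 13.5·2 − 16.5·4 = -39.0000; (r_i+r_j)·cross = 30·-39.0000 = -1170.0000
edge 4: (16.5,2)→(20,21.5)  cross = 16.5·21.5 − 20·2 = 314.7500; (r_i+r_j)·cross = 36.5·314.7500 = 11488.3750
edge 5: (20,21.5)→(20,24.5)  cross = 20·24.5 − 20·21.5 = 60.0000; (r_i+r_j)·cross = 40·60.0000 = 2400.0000
edge 6: (20,24.5)→(19.5,40)  cross = 20·40 − 19.5·24.5 = 322.2500; (r_i+r_j)·cross = 39.5·322.2500 = 12728.8750
edge 7: (19.5,40)→(1.5,40)  cross = 19.5·40 − 1.5·40 = 720.0000; (r_i+r_j)·cross = 21·720.0000 = 15120.0000
Σcross = 1054.5000 → A = |Σcross|/2 = 527.2500 mm²
Σ(r_i+r_j)·cross = 36496.0000 → first moment M = |Σ|/6 = 6082.6667
R_c = M/A = 6082.6667/527.2500 = 11.5366 mm
θ = 345° = 6.021386 rad
V = θ·R_c·A = 6.021386·11.5366·527.2500 = 36626.083 mm³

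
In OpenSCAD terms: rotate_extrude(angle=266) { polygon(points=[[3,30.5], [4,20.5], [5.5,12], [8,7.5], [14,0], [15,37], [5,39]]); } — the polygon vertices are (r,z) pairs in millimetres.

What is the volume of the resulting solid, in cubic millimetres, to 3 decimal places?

Profile (r,z), 7 vertices: (3,30.5) (4,20.5) (5.5,12) (8,7.5) (14,0) (15,37) (5,39)
edge 0: (3,30.5)→(4,20.5)  cross = 3·20.5 − 4·30.5 = -60.5000; (r_i+r_j)·cross = 7·-60.5000 = -423.5000
edge 1: (4,20.5)→(5.5,12)  cross = 4·12 − 5.5·20.5 = -64.7500; (r_i+r_j)·cross = 9.5·-64.7500 = -615.1250
edge 2: (5.5,12)→(8,7.5)  cross = 5.5·7.5 − 8·12 = -54.7500; (r_i+r_j)·cross = 13.5·-54.7500 = -739.1250
edge 3: (8,7.5)→(14,0)  cross = 8·0 − 14·7.5 = -105.0000; (r_i+r_j)·cross = 22·-105.0000 = -2310.0000
edge 4: (14,0)→(15,37)  cross = 14·37 − 15·0 = 518.0000; (r_i+r_j)·cross = 29·518.0000 = 15022.0000
edge 5: (15,37)→(5,39)  cross = 15·39 − 5·37 = 400.0000; (r_i+r_j)·cross = 20·400.0000 = 8000.0000
edge 6: (5,39)→(3,30.5)  cross = 5·30.5 − 3·39 = 35.5000; (r_i+r_j)·cross = 8·35.5000 = 284.0000
Σcross = 668.5000 → A = |Σcross|/2 = 334.2500 mm²
Σ(r_i+r_j)·cross = 19218.2500 → first moment M = |Σ|/6 = 3203.0417
R_c = M/A = 3203.0417/334.2500 = 9.5828 mm
θ = 266° = 4.642576 rad
V = θ·R_c·A = 4.642576·9.5828·334.2500 = 14870.364 mm³

Volume = 14870.364 mm³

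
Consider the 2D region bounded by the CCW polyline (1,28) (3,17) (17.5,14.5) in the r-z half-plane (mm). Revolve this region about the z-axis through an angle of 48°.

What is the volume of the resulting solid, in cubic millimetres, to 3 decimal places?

Volume = 463.804 mm³

Profile (r,z), 3 vertices: (1,28) (3,17) (17.5,14.5)
edge 0: (1,28)→(3,17)  cross = 1·17 − 3·28 = -67.0000; (r_i+r_j)·cross = 4·-67.0000 = -268.0000
edge 1: (3,17)→(17.5,14.5)  cross = 3·14.5 − 17.5·17 = -254.0000; (r_i+r_j)·cross = 20.5·-254.0000 = -5207.0000
edge 2: (17.5,14.5)→(1,28)  cross = 17.5·28 − 1·14.5 = 475.5000; (r_i+r_j)·cross = 18.5·475.5000 = 8796.7500
Σcross = 154.5000 → A = |Σcross|/2 = 77.2500 mm²
Σ(r_i+r_j)·cross = 3321.7500 → first moment M = |Σ|/6 = 553.6250
R_c = M/A = 553.6250/77.2500 = 7.1667 mm
θ = 48° = 0.837758 rad
V = θ·R_c·A = 0.837758·7.1667·77.2500 = 463.804 mm³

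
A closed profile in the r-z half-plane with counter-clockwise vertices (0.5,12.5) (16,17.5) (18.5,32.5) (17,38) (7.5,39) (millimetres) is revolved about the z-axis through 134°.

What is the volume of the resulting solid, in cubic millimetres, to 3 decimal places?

Volume = 7333.026 mm³

Profile (r,z), 5 vertices: (0.5,12.5) (16,17.5) (18.5,32.5) (17,38) (7.5,39)
edge 0: (0.5,12.5)→(16,17.5)  cross = 0.5·17.5 − 16·12.5 = -191.2500; (r_i+r_j)·cross = 16.5·-191.2500 = -3155.6250
edge 1: (16,17.5)→(18.5,32.5)  cross = 16·32.5 − 18.5·17.5 = 196.2500; (r_i+r_j)·cross = 34.5·196.2500 = 6770.6250
edge 2: (18.5,32.5)→(17,38)  cross = 18.5·38 − 17·32.5 = 150.5000; (r_i+r_j)·cross = 35.5·150.5000 = 5342.7500
edge 3: (17,38)→(7.5,39)  cross = 17·39 − 7.5·38 = 378.0000; (r_i+r_j)·cross = 24.5·378.0000 = 9261.0000
edge 4: (7.5,39)→(0.5,12.5)  cross = 7.5·12.5 − 0.5·39 = 74.2500; (r_i+r_j)·cross = 8·74.2500 = 594.0000
Σcross = 607.7500 → A = |Σcross|/2 = 303.8750 mm²
Σ(r_i+r_j)·cross = 18812.7500 → first moment M = |Σ|/6 = 3135.4583
R_c = M/A = 3135.4583/303.8750 = 10.3183 mm
θ = 134° = 2.338741 rad
V = θ·R_c·A = 2.338741·10.3183·303.8750 = 7333.026 mm³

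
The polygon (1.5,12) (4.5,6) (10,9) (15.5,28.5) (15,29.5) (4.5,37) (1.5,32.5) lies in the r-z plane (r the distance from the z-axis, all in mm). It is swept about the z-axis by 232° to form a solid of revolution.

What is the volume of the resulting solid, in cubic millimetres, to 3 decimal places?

Profile (r,z), 7 vertices: (1.5,12) (4.5,6) (10,9) (15.5,28.5) (15,29.5) (4.5,37) (1.5,32.5)
edge 0: (1.5,12)→(4.5,6)  cross = 1.5·6 − 4.5·12 = -45.0000; (r_i+r_j)·cross = 6·-45.0000 = -270.0000
edge 1: (4.5,6)→(10,9)  cross = 4.5·9 − 10·6 = -19.5000; (r_i+r_j)·cross = 14.5·-19.5000 = -282.7500
edge 2: (10,9)→(15.5,28.5)  cross = 10·28.5 − 15.5·9 = 145.5000; (r_i+r_j)·cross = 25.5·145.5000 = 3710.2500
edge 3: (15.5,28.5)→(15,29.5)  cross = 15.5·29.5 − 15·28.5 = 29.7500; (r_i+r_j)·cross = 30.5·29.7500 = 907.3750
edge 4: (15,29.5)→(4.5,37)  cross = 15·37 − 4.5·29.5 = 422.2500; (r_i+r_j)·cross = 19.5·422.2500 = 8233.8750
edge 5: (4.5,37)→(1.5,32.5)  cross = 4.5·32.5 − 1.5·37 = 90.7500; (r_i+r_j)·cross = 6·90.7500 = 544.5000
edge 6: (1.5,32.5)→(1.5,12)  cross = 1.5·12 − 1.5·32.5 = -30.7500; (r_i+r_j)·cross = 3·-30.7500 = -92.2500
Σcross = 593.0000 → A = |Σcross|/2 = 296.5000 mm²
Σ(r_i+r_j)·cross = 12751.0000 → first moment M = |Σ|/6 = 2125.1667
R_c = M/A = 2125.1667/296.5000 = 7.1675 mm
θ = 232° = 4.049164 rad
V = θ·R_c·A = 4.049164·7.1675·296.5000 = 8605.148 mm³

Volume = 8605.148 mm³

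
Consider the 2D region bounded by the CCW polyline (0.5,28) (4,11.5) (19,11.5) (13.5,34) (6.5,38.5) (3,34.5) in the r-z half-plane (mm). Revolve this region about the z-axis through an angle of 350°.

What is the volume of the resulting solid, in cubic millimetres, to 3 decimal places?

Volume = 19084.957 mm³

Profile (r,z), 6 vertices: (0.5,28) (4,11.5) (19,11.5) (13.5,34) (6.5,38.5) (3,34.5)
edge 0: (0.5,28)→(4,11.5)  cross = 0.5·11.5 − 4·28 = -106.2500; (r_i+r_j)·cross = 4.5·-106.2500 = -478.1250
edge 1: (4,11.5)→(19,11.5)  cross = 4·11.5 − 19·11.5 = -172.5000; (r_i+r_j)·cross = 23·-172.5000 = -3967.5000
edge 2: (19,11.5)→(13.5,34)  cross = 19·34 − 13.5·11.5 = 490.7500; (r_i+r_j)·cross = 32.5·490.7500 = 15949.3750
edge 3: (13.5,34)→(6.5,38.5)  cross = 13.5·38.5 − 6.5·34 = 298.7500; (r_i+r_j)·cross = 20·298.7500 = 5975.0000
edge 4: (6.5,38.5)→(3,34.5)  cross = 6.5·34.5 − 3·38.5 = 108.7500; (r_i+r_j)·cross = 9.5·108.7500 = 1033.1250
edge 5: (3,34.5)→(0.5,28)  cross = 3·28 − 0.5·34.5 = 66.7500; (r_i+r_j)·cross = 3.5·66.7500 = 233.6250
Σcross = 686.2500 → A = |Σcross|/2 = 343.1250 mm²
Σ(r_i+r_j)·cross = 18745.5000 → first moment M = |Σ|/6 = 3124.2500
R_c = M/A = 3124.2500/343.1250 = 9.1053 mm
θ = 350° = 6.108652 rad
V = θ·R_c·A = 6.108652·9.1053·343.1250 = 19084.957 mm³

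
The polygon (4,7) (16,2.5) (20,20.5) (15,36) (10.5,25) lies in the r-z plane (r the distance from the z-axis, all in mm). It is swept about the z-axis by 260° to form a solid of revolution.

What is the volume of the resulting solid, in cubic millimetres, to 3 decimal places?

Profile (r,z), 5 vertices: (4,7) (16,2.5) (20,20.5) (15,36) (10.5,25)
edge 0: (4,7)→(16,2.5)  cross = 4·2.5 − 16·7 = -102.0000; (r_i+r_j)·cross = 20·-102.0000 = -2040.0000
edge 1: (16,2.5)→(20,20.5)  cross = 16·20.5 − 20·2.5 = 278.0000; (r_i+r_j)·cross = 36·278.0000 = 10008.0000
edge 2: (20,20.5)→(15,36)  cross = 20·36 − 15·20.5 = 412.5000; (r_i+r_j)·cross = 35·412.5000 = 14437.5000
edge 3: (15,36)→(10.5,25)  cross = 15·25 − 10.5·36 = -3.0000; (r_i+r_j)·cross = 25.5·-3.0000 = -76.5000
edge 4: (10.5,25)→(4,7)  cross = 10.5·7 − 4·25 = -26.5000; (r_i+r_j)·cross = 14.5·-26.5000 = -384.2500
Σcross = 559.0000 → A = |Σcross|/2 = 279.5000 mm²
Σ(r_i+r_j)·cross = 21944.7500 → first moment M = |Σ|/6 = 3657.4583
R_c = M/A = 3657.4583/279.5000 = 13.0857 mm
θ = 260° = 4.537856 rad
V = θ·R_c·A = 4.537856·13.0857·279.5000 = 16597.019 mm³

Volume = 16597.019 mm³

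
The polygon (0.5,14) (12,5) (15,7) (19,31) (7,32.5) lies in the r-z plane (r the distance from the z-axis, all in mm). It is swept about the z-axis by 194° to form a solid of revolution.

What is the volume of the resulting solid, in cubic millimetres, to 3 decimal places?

Profile (r,z), 5 vertices: (0.5,14) (12,5) (15,7) (19,31) (7,32.5)
edge 0: (0.5,14)→(12,5)  cross = 0.5·5 − 12·14 = -165.5000; (r_i+r_j)·cross = 12.5·-165.5000 = -2068.7500
edge 1: (12,5)→(15,7)  cross = 12·7 − 15·5 = 9.0000; (r_i+r_j)·cross = 27·9.0000 = 243.0000
edge 2: (15,7)→(19,31)  cross = 15·31 − 19·7 = 332.0000; (r_i+r_j)·cross = 34·332.0000 = 11288.0000
edge 3: (19,31)→(7,32.5)  cross = 19·32.5 − 7·31 = 400.5000; (r_i+r_j)·cross = 26·400.5000 = 10413.0000
edge 4: (7,32.5)→(0.5,14)  cross = 7·14 − 0.5·32.5 = 81.7500; (r_i+r_j)·cross = 7.5·81.7500 = 613.1250
Σcross = 657.7500 → A = |Σcross|/2 = 328.8750 mm²
Σ(r_i+r_j)·cross = 20488.3750 → first moment M = |Σ|/6 = 3414.7292
R_c = M/A = 3414.7292/328.8750 = 10.3831 mm
θ = 194° = 3.385939 rad
V = θ·R_c·A = 3.385939·10.3831·328.8750 = 11562.064 mm³

Volume = 11562.064 mm³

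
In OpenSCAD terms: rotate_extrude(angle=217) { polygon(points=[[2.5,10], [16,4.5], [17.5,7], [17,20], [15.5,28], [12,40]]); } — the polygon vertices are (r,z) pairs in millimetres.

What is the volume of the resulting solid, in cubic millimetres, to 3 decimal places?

Volume = 12515.030 mm³

Profile (r,z), 6 vertices: (2.5,10) (16,4.5) (17.5,7) (17,20) (15.5,28) (12,40)
edge 0: (2.5,10)→(16,4.5)  cross = 2.5·4.5 − 16·10 = -148.7500; (r_i+r_j)·cross = 18.5·-148.7500 = -2751.8750
edge 1: (16,4.5)→(17.5,7)  cross = 16·7 − 17.5·4.5 = 33.2500; (r_i+r_j)·cross = 33.5·33.2500 = 1113.8750
edge 2: (17.5,7)→(17,20)  cross = 17.5·20 − 17·7 = 231.0000; (r_i+r_j)·cross = 34.5·231.0000 = 7969.5000
edge 3: (17,20)→(15.5,28)  cross = 17·28 − 15.5·20 = 166.0000; (r_i+r_j)·cross = 32.5·166.0000 = 5395.0000
edge 4: (15.5,28)→(12,40)  cross = 15.5·40 − 12·28 = 284.0000; (r_i+r_j)·cross = 27.5·284.0000 = 7810.0000
edge 5: (12,40)→(2.5,10)  cross = 12·10 − 2.5·40 = 20.0000; (r_i+r_j)·cross = 14.5·20.0000 = 290.0000
Σcross = 585.5000 → A = |Σcross|/2 = 292.7500 mm²
Σ(r_i+r_j)·cross = 19826.5000 → first moment M = |Σ|/6 = 3304.4167
R_c = M/A = 3304.4167/292.7500 = 11.2875 mm
θ = 217° = 3.787364 rad
V = θ·R_c·A = 3.787364·11.2875·292.7500 = 12515.030 mm³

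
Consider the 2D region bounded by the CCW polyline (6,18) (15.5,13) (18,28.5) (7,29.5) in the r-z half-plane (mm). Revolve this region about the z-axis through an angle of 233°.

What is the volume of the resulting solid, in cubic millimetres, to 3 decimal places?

Profile (r,z), 4 vertices: (6,18) (15.5,13) (18,28.5) (7,29.5)
edge 0: (6,18)→(15.5,13)  cross = 6·13 − 15.5·18 = -201.0000; (r_i+r_j)·cross = 21.5·-201.0000 = -4321.5000
edge 1: (15.5,13)→(18,28.5)  cross = 15.5·28.5 − 18·13 = 207.7500; (r_i+r_j)·cross = 33.5·207.7500 = 6959.6250
edge 2: (18,28.5)→(7,29.5)  cross = 18·29.5 − 7·28.5 = 331.5000; (r_i+r_j)·cross = 25·331.5000 = 8287.5000
edge 3: (7,29.5)→(6,18)  cross = 7·18 − 6·29.5 = -51.0000; (r_i+r_j)·cross = 13·-51.0000 = -663.0000
Σcross = 287.2500 → A = |Σcross|/2 = 143.6250 mm²
Σ(r_i+r_j)·cross = 10262.6250 → first moment M = |Σ|/6 = 1710.4375
R_c = M/A = 1710.4375/143.6250 = 11.9091 mm
θ = 233° = 4.066617 rad
V = θ·R_c·A = 4.066617·11.9091·143.6250 = 6955.694 mm³

Volume = 6955.694 mm³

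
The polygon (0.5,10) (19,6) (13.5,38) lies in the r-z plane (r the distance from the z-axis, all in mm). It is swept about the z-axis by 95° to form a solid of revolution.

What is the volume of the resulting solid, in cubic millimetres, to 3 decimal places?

Profile (r,z), 3 vertices: (0.5,10) (19,6) (13.5,38)
edge 0: (0.5,10)→(19,6)  cross = 0.5·6 − 19·10 = -187.0000; (r_i+r_j)·cross = 19.5·-187.0000 = -3646.5000
edge 1: (19,6)→(13.5,38)  cross = 19·38 − 13.5·6 = 641.0000; (r_i+r_j)·cross = 32.5·641.0000 = 20832.5000
edge 2: (13.5,38)→(0.5,10)  cross = 13.5·10 − 0.5·38 = 116.0000; (r_i+r_j)·cross = 14·116.0000 = 1624.0000
Σcross = 570.0000 → A = |Σcross|/2 = 285.0000 mm²
Σ(r_i+r_j)·cross = 18810.0000 → first moment M = |Σ|/6 = 3135.0000
R_c = M/A = 3135.0000/285.0000 = 11.0000 mm
θ = 95° = 1.658063 rad
V = θ·R_c·A = 1.658063·11.0000·285.0000 = 5198.027 mm³

Volume = 5198.027 mm³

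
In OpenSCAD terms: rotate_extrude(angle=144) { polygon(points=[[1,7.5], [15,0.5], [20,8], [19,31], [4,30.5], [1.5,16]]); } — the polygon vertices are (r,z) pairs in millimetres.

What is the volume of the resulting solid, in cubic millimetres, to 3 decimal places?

Volume = 12932.890 mm³

Profile (r,z), 6 vertices: (1,7.5) (15,0.5) (20,8) (19,31) (4,30.5) (1.5,16)
edge 0: (1,7.5)→(15,0.5)  cross = 1·0.5 − 15·7.5 = -112.0000; (r_i+r_j)·cross = 16·-112.0000 = -1792.0000
edge 1: (15,0.5)→(20,8)  cross = 15·8 − 20·0.5 = 110.0000; (r_i+r_j)·cross = 35·110.0000 = 3850.0000
edge 2: (20,8)→(19,31)  cross = 20·31 − 19·8 = 468.0000; (r_i+r_j)·cross = 39·468.0000 = 18252.0000
edge 3: (19,31)→(4,30.5)  cross = 19·30.5 − 4·31 = 455.5000; (r_i+r_j)·cross = 23·455.5000 = 10476.5000
edge 4: (4,30.5)→(1.5,16)  cross = 4·16 − 1.5·30.5 = 18.2500; (r_i+r_j)·cross = 5.5·18.2500 = 100.3750
edge 5: (1.5,16)→(1,7.5)  cross = 1.5·7.5 − 1·16 = -4.7500; (r_i+r_j)·cross = 2.5·-4.7500 = -11.8750
Σcross = 935.0000 → A = |Σcross|/2 = 467.5000 mm²
Σ(r_i+r_j)·cross = 30875.0000 → first moment M = |Σ|/6 = 5145.8333
R_c = M/A = 5145.8333/467.5000 = 11.0071 mm
θ = 144° = 2.513274 rad
V = θ·R_c·A = 2.513274·11.0071·467.5000 = 12932.890 mm³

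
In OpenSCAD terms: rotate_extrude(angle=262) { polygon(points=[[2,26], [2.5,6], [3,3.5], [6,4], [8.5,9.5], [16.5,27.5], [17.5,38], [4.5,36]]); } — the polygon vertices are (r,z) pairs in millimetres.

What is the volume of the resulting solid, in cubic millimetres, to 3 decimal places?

Volume = 13134.594 mm³

Profile (r,z), 8 vertices: (2,26) (2.5,6) (3,3.5) (6,4) (8.5,9.5) (16.5,27.5) (17.5,38) (4.5,36)
edge 0: (2,26)→(2.5,6)  cross = 2·6 − 2.5·26 = -53.0000; (r_i+r_j)·cross = 4.5·-53.0000 = -238.5000
edge 1: (2.5,6)→(3,3.5)  cross = 2.5·3.5 − 3·6 = -9.2500; (r_i+r_j)·cross = 5.5·-9.2500 = -50.8750
edge 2: (3,3.5)→(6,4)  cross = 3·4 − 6·3.5 = -9.0000; (r_i+r_j)·cross = 9·-9.0000 = -81.0000
edge 3: (6,4)→(8.5,9.5)  cross = 6·9.5 − 8.5·4 = 23.0000; (r_i+r_j)·cross = 14.5·23.0000 = 333.5000
edge 4: (8.5,9.5)→(16.5,27.5)  cross = 8.5·27.5 − 16.5·9.5 = 77.0000; (r_i+r_j)·cross = 25·77.0000 = 1925.0000
edge 5: (16.5,27.5)→(17.5,38)  cross = 16.5·38 − 17.5·27.5 = 145.7500; (r_i+r_j)·cross = 34·145.7500 = 4955.5000
edge 6: (17.5,38)→(4.5,36)  cross = 17.5·36 − 4.5·38 = 459.0000; (r_i+r_j)·cross = 22·459.0000 = 10098.0000
edge 7: (4.5,36)→(2,26)  cross = 4.5·26 − 2·36 = 45.0000; (r_i+r_j)·cross = 6.5·45.0000 = 292.5000
Σcross = 678.5000 → A = |Σcross|/2 = 339.2500 mm²
Σ(r_i+r_j)·cross = 17234.1250 → first moment M = |Σ|/6 = 2872.3542
R_c = M/A = 2872.3542/339.2500 = 8.4668 mm
θ = 262° = 4.572763 rad
V = θ·R_c·A = 4.572763·8.4668·339.2500 = 13134.594 mm³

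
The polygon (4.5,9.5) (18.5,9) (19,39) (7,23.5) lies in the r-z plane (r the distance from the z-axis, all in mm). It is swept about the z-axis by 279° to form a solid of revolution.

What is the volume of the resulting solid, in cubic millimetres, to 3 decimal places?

Profile (r,z), 4 vertices: (4.5,9.5) (18.5,9) (19,39) (7,23.5)
edge 0: (4.5,9.5)→(18.5,9)  cross = 4.5·9 − 18.5·9.5 = -135.2500; (r_i+r_j)·cross = 23·-135.2500 = -3110.7500
edge 1: (18.5,9)→(19,39)  cross = 18.5·39 − 19·9 = 550.5000; (r_i+r_j)·cross = 37.5·550.5000 = 20643.7500
edge 2: (19,39)→(7,23.5)  cross = 19·23.5 − 7·39 = 173.5000; (r_i+r_j)·cross = 26·173.5000 = 4511.0000
edge 3: (7,23.5)→(4.5,9.5)  cross = 7·9.5 − 4.5·23.5 = -39.2500; (r_i+r_j)·cross = 11.5·-39.2500 = -451.3750
Σcross = 549.5000 → A = |Σcross|/2 = 274.7500 mm²
Σ(r_i+r_j)·cross = 21592.6250 → first moment M = |Σ|/6 = 3598.7708
R_c = M/A = 3598.7708/274.7500 = 13.0983 mm
θ = 279° = 4.869469 rad
V = θ·R_c·A = 4.869469·13.0983·274.7500 = 17524.102 mm³

Volume = 17524.102 mm³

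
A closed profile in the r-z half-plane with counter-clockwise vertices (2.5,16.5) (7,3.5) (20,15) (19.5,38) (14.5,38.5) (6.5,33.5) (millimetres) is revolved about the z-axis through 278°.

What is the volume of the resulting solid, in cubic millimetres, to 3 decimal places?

Volume = 24539.573 mm³

Profile (r,z), 6 vertices: (2.5,16.5) (7,3.5) (20,15) (19.5,38) (14.5,38.5) (6.5,33.5)
edge 0: (2.5,16.5)→(7,3.5)  cross = 2.5·3.5 − 7·16.5 = -106.7500; (r_i+r_j)·cross = 9.5·-106.7500 = -1014.1250
edge 1: (7,3.5)→(20,15)  cross = 7·15 − 20·3.5 = 35.0000; (r_i+r_j)·cross = 27·35.0000 = 945.0000
edge 2: (20,15)→(19.5,38)  cross = 20·38 − 19.5·15 = 467.5000; (r_i+r_j)·cross = 39.5·467.5000 = 18466.2500
edge 3: (19.5,38)→(14.5,38.5)  cross = 19.5·38.5 − 14.5·38 = 199.7500; (r_i+r_j)·cross = 34·199.7500 = 6791.5000
edge 4: (14.5,38.5)→(6.5,33.5)  cross = 14.5·33.5 − 6.5·38.5 = 235.5000; (r_i+r_j)·cross = 21·235.5000 = 4945.5000
edge 5: (6.5,33.5)→(2.5,16.5)  cross = 6.5·16.5 − 2.5·33.5 = 23.5000; (r_i+r_j)·cross = 9·23.5000 = 211.5000
Σcross = 854.5000 → A = |Σcross|/2 = 427.2500 mm²
Σ(r_i+r_j)·cross = 30345.6250 → first moment M = |Σ|/6 = 5057.6042
R_c = M/A = 5057.6042/427.2500 = 11.8376 mm
θ = 278° = 4.852015 rad
V = θ·R_c·A = 4.852015·11.8376·427.2500 = 24539.573 mm³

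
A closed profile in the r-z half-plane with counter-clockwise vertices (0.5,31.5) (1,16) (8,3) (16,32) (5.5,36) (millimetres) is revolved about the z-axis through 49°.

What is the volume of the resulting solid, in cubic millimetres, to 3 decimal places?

Volume = 1904.734 mm³

Profile (r,z), 5 vertices: (0.5,31.5) (1,16) (8,3) (16,32) (5.5,36)
edge 0: (0.5,31.5)→(1,16)  cross = 0.5·16 − 1·31.5 = -23.5000; (r_i+r_j)·cross = 1.5·-23.5000 = -35.2500
edge 1: (1,16)→(8,3)  cross = 1·3 − 8·16 = -125.0000; (r_i+r_j)·cross = 9·-125.0000 = -1125.0000
edge 2: (8,3)→(16,32)  cross = 8·32 − 16·3 = 208.0000; (r_i+r_j)·cross = 24·208.0000 = 4992.0000
edge 3: (16,32)→(5.5,36)  cross = 16·36 − 5.5·32 = 400.0000; (r_i+r_j)·cross = 21.5·400.0000 = 8600.0000
edge 4: (5.5,36)→(0.5,31.5)  cross = 5.5·31.5 − 0.5·36 = 155.2500; (r_i+r_j)·cross = 6·155.2500 = 931.5000
Σcross = 614.7500 → A = |Σcross|/2 = 307.3750 mm²
Σ(r_i+r_j)·cross = 13363.2500 → first moment M = |Σ|/6 = 2227.2083
R_c = M/A = 2227.2083/307.3750 = 7.2459 mm
θ = 49° = 0.855211 rad
V = θ·R_c·A = 0.855211·7.2459·307.3750 = 1904.734 mm³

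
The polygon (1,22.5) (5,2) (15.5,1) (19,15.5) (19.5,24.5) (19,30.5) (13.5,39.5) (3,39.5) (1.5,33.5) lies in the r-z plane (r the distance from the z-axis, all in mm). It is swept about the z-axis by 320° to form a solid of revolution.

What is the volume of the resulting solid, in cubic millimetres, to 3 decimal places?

Profile (r,z), 9 vertices: (1,22.5) (5,2) (15.5,1) (19,15.5) (19.5,24.5) (19,30.5) (13.5,39.5) (3,39.5) (1.5,33.5)
edge 0: (1,22.5)→(5,2)  cross = 1·2 − 5·22.5 = -110.5000; (r_i+r_j)·cross = 6·-110.5000 = -663.0000
edge 1: (5,2)→(15.5,1)  cross = 5·1 − 15.5·2 = -26.0000; (r_i+r_j)·cross = 20.5·-26.0000 = -533.0000
edge 2: (15.5,1)→(19,15.5)  cross = 15.5·15.5 − 19·1 = 221.2500; (r_i+r_j)·cross = 34.5·221.2500 = 7633.1250
edge 3: (19,15.5)→(19.5,24.5)  cross = 19·24.5 − 19.5·15.5 = 163.2500; (r_i+r_j)·cross = 38.5·163.2500 = 6285.1250
edge 4: (19.5,24.5)→(19,30.5)  cross = 19.5·30.5 − 19·24.5 = 129.2500; (r_i+r_j)·cross = 38.5·129.2500 = 4976.1250
edge 5: (19,30.5)→(13.5,39.5)  cross = 19·39.5 − 13.5·30.5 = 338.7500; (r_i+r_j)·cross = 32.5·338.7500 = 11009.3750
edge 6: (13.5,39.5)→(3,39.5)  cross = 13.5·39.5 − 3·39.5 = 414.7500; (r_i+r_j)·cross = 16.5·414.7500 = 6843.3750
edge 7: (3,39.5)→(1.5,33.5)  cross = 3·33.5 − 1.5·39.5 = 41.2500; (r_i+r_j)·cross = 4.5·41.2500 = 185.6250
edge 8: (1.5,33.5)→(1,22.5)  cross = 1.5·22.5 − 1·33.5 = 0.2500; (r_i+r_j)·cross = 2.5·0.2500 = 0.6250
Σcross = 1172.2500 → A = |Σcross|/2 = 586.1250 mm²
Σ(r_i+r_j)·cross = 35737.3750 → first moment M = |Σ|/6 = 5956.2292
R_c = M/A = 5956.2292/586.1250 = 10.1620 mm
θ = 320° = 5.585054 rad
V = θ·R_c·A = 5.585054·10.1620·586.1250 = 33265.859 mm³

Volume = 33265.859 mm³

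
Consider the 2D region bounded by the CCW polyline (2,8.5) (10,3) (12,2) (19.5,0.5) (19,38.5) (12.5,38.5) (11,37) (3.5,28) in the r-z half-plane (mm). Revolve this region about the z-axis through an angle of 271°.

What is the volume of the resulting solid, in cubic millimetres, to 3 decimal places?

Volume = 29515.694 mm³

Profile (r,z), 8 vertices: (2,8.5) (10,3) (12,2) (19.5,0.5) (19,38.5) (12.5,38.5) (11,37) (3.5,28)
edge 0: (2,8.5)→(10,3)  cross = 2·3 − 10·8.5 = -79.0000; (r_i+r_j)·cross = 12·-79.0000 = -948.0000
edge 1: (10,3)→(12,2)  cross = 10·2 − 12·3 = -16.0000; (r_i+r_j)·cross = 22·-16.0000 = -352.0000
edge 2: (12,2)→(19.5,0.5)  cross = 12·0.5 − 19.5·2 = -33.0000; (r_i+r_j)·cross = 31.5·-33.0000 = -1039.5000
edge 3: (19.5,0.5)→(19,38.5)  cross = 19.5·38.5 − 19·0.5 = 741.2500; (r_i+r_j)·cross = 38.5·741.2500 = 28538.1250
edge 4: (19,38.5)→(12.5,38.5)  cross = 19·38.5 − 12.5·38.5 = 250.2500; (r_i+r_j)·cross = 31.5·250.2500 = 7882.8750
edge 5: (12.5,38.5)→(11,37)  cross = 12.5·37 − 11·38.5 = 39.0000; (r_i+r_j)·cross = 23.5·39.0000 = 916.5000
edge 6: (11,37)→(3.5,28)  cross = 11·28 − 3.5·37 = 178.5000; (r_i+r_j)·cross = 14.5·178.5000 = 2588.2500
edge 7: (3.5,28)→(2,8.5)  cross = 3.5·8.5 − 2·28 = -26.2500; (r_i+r_j)·cross = 5.5·-26.2500 = -144.3750
Σcross = 1054.7500 → A = |Σcross|/2 = 527.3750 mm²
Σ(r_i+r_j)·cross = 37441.8750 → first moment M = |Σ|/6 = 6240.3125
R_c = M/A = 6240.3125/527.3750 = 11.8328 mm
θ = 271° = 4.729842 rad
V = θ·R_c·A = 4.729842·11.8328·527.3750 = 29515.694 mm³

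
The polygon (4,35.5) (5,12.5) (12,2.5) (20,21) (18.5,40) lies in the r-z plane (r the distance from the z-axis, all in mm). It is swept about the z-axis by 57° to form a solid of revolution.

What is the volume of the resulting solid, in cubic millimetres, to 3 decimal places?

Profile (r,z), 5 vertices: (4,35.5) (5,12.5) (12,2.5) (20,21) (18.5,40)
edge 0: (4,35.5)→(5,12.5)  cross = 4·12.5 − 5·35.5 = -127.5000; (r_i+r_j)·cross = 9·-127.5000 = -1147.5000
edge 1: (5,12.5)→(12,2.5)  cross = 5·2.5 − 12·12.5 = -137.5000; (r_i+r_j)·cross = 17·-137.5000 = -2337.5000
edge 2: (12,2.5)→(20,21)  cross = 12·21 − 20·2.5 = 202.0000; (r_i+r_j)·cross = 32·202.0000 = 6464.0000
edge 3: (20,21)→(18.5,40)  cross = 20·40 − 18.5·21 = 411.5000; (r_i+r_j)·cross = 38.5·411.5000 = 15842.7500
edge 4: (18.5,40)→(4,35.5)  cross = 18.5·35.5 − 4·40 = 496.7500; (r_i+r_j)·cross = 22.5·496.7500 = 11176.8750
Σcross = 845.2500 → A = |Σcross|/2 = 422.6250 mm²
Σ(r_i+r_j)·cross = 29998.6250 → first moment M = |Σ|/6 = 4999.7708
R_c = M/A = 4999.7708/422.6250 = 11.8303 mm
θ = 57° = 0.994838 rad
V = θ·R_c·A = 0.994838·11.8303·422.6250 = 4973.960 mm³

Volume = 4973.960 mm³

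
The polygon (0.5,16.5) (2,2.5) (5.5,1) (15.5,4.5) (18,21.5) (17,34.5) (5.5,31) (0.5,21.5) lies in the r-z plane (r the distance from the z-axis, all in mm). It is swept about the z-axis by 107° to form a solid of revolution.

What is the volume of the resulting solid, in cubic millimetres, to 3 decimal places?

Profile (r,z), 8 vertices: (0.5,16.5) (2,2.5) (5.5,1) (15.5,4.5) (18,21.5) (17,34.5) (5.5,31) (0.5,21.5)
edge 0: (0.5,16.5)→(2,2.5)  cross = 0.5·2.5 − 2·16.5 = -31.7500; (r_i+r_j)·cross = 2.5·-31.7500 = -79.3750
edge 1: (2,2.5)→(5.5,1)  cross = 2·1 − 5.5·2.5 = -11.7500; (r_i+r_j)·cross = 7.5·-11.7500 = -88.1250
edge 2: (5.5,1)→(15.5,4.5)  cross = 5.5·4.5 − 15.5·1 = 9.2500; (r_i+r_j)·cross = 21·9.2500 = 194.2500
edge 3: (15.5,4.5)→(18,21.5)  cross = 15.5·21.5 − 18·4.5 = 252.2500; (r_i+r_j)·cross = 33.5·252.2500 = 8450.3750
edge 4: (18,21.5)→(17,34.5)  cross = 18·34.5 − 17·21.5 = 255.5000; (r_i+r_j)·cross = 35·255.5000 = 8942.5000
edge 5: (17,34.5)→(5.5,31)  cross = 17·31 − 5.5·34.5 = 337.2500; (r_i+r_j)·cross = 22.5·337.2500 = 7588.1250
edge 6: (5.5,31)→(0.5,21.5)  cross = 5.5·21.5 − 0.5·31 = 102.7500; (r_i+r_j)·cross = 6·102.7500 = 616.5000
edge 7: (0.5,21.5)→(0.5,16.5)  cross = 0.5·16.5 − 0.5·21.5 = -2.5000; (r_i+r_j)·cross = 1·-2.5000 = -2.5000
Σcross = 911.0000 → A = |Σcross|/2 = 455.5000 mm²
Σ(r_i+r_j)·cross = 25621.7500 → first moment M = |Σ|/6 = 4270.2917
R_c = M/A = 4270.2917/455.5000 = 9.3750 mm
θ = 107° = 1.867502 rad
V = θ·R_c·A = 1.867502·9.3750·455.5000 = 7974.780 mm³

Volume = 7974.780 mm³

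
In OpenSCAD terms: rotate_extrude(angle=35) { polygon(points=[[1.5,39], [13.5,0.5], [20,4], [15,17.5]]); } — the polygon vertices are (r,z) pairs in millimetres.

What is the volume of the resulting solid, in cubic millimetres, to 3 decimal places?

Profile (r,z), 4 vertices: (1.5,39) (13.5,0.5) (20,4) (15,17.5)
edge 0: (1.5,39)→(13.5,0.5)  cross = 1.5·0.5 − 13.5·39 = -525.7500; (r_i+r_j)·cross = 15·-525.7500 = -7886.2500
edge 1: (13.5,0.5)→(20,4)  cross = 13.5·4 − 20·0.5 = 44.0000; (r_i+r_j)·cross = 33.5·44.0000 = 1474.0000
edge 2: (20,4)→(15,17.5)  cross = 20·17.5 − 15·4 = 290.0000; (r_i+r_j)·cross = 35·290.0000 = 10150.0000
edge 3: (15,17.5)→(1.5,39)  cross = 15·39 − 1.5·17.5 = 558.7500; (r_i+r_j)·cross = 16.5·558.7500 = 9219.3750
Σcross = 367.0000 → A = |Σcross|/2 = 183.5000 mm²
Σ(r_i+r_j)·cross = 12957.1250 → first moment M = |Σ|/6 = 2159.5208
R_c = M/A = 2159.5208/183.5000 = 11.7685 mm
θ = 35° = 0.610865 rad
V = θ·R_c·A = 0.610865·11.7685·183.5000 = 1319.176 mm³

Volume = 1319.176 mm³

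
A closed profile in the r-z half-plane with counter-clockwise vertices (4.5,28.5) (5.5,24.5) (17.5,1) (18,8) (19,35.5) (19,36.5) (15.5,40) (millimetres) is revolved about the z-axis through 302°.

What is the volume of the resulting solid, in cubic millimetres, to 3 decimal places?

Volume = 21794.160 mm³

Profile (r,z), 7 vertices: (4.5,28.5) (5.5,24.5) (17.5,1) (18,8) (19,35.5) (19,36.5) (15.5,40)
edge 0: (4.5,28.5)→(5.5,24.5)  cross = 4.5·24.5 − 5.5·28.5 = -46.5000; (r_i+r_j)·cross = 10·-46.5000 = -465.0000
edge 1: (5.5,24.5)→(17.5,1)  cross = 5.5·1 − 17.5·24.5 = -423.2500; (r_i+r_j)·cross = 23·-423.2500 = -9734.7500
edge 2: (17.5,1)→(18,8)  cross = 17.5·8 − 18·1 = 122.0000; (r_i+r_j)·cross = 35.5·122.0000 = 4331.0000
edge 3: (18,8)→(19,35.5)  cross = 18·35.5 − 19·8 = 487.0000; (r_i+r_j)·cross = 37·487.0000 = 18019.0000
edge 4: (19,35.5)→(19,36.5)  cross = 19·36.5 − 19·35.5 = 19.0000; (r_i+r_j)·cross = 38·19.0000 = 722.0000
edge 5: (19,36.5)→(15.5,40)  cross = 19·40 − 15.5·36.5 = 194.2500; (r_i+r_j)·cross = 34.5·194.2500 = 6701.6250
edge 6: (15.5,40)→(4.5,28.5)  cross = 15.5·28.5 − 4.5·40 = 261.7500; (r_i+r_j)·cross = 20·261.7500 = 5235.0000
Σcross = 614.2500 → A = |Σcross|/2 = 307.1250 mm²
Σ(r_i+r_j)·cross = 24808.8750 → first moment M = |Σ|/6 = 4134.8125
R_c = M/A = 4134.8125/307.1250 = 13.4630 mm
θ = 302° = 5.270894 rad
V = θ·R_c·A = 5.270894·13.4630·307.1250 = 21794.160 mm³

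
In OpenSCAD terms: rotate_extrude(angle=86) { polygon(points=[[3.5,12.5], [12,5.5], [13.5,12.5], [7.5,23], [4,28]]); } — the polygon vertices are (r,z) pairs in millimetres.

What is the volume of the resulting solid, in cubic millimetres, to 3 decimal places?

Volume = 1364.331 mm³

Profile (r,z), 5 vertices: (3.5,12.5) (12,5.5) (13.5,12.5) (7.5,23) (4,28)
edge 0: (3.5,12.5)→(12,5.5)  cross = 3.5·5.5 − 12·12.5 = -130.7500; (r_i+r_j)·cross = 15.5·-130.7500 = -2026.6250
edge 1: (12,5.5)→(13.5,12.5)  cross = 12·12.5 − 13.5·5.5 = 75.7500; (r_i+r_j)·cross = 25.5·75.7500 = 1931.6250
edge 2: (13.5,12.5)→(7.5,23)  cross = 13.5·23 − 7.5·12.5 = 216.7500; (r_i+r_j)·cross = 21·216.7500 = 4551.7500
edge 3: (7.5,23)→(4,28)  cross = 7.5·28 − 4·23 = 118.0000; (r_i+r_j)·cross = 11.5·118.0000 = 1357.0000
edge 4: (4,28)→(3.5,12.5)  cross = 4·12.5 − 3.5·28 = -48.0000; (r_i+r_j)·cross = 7.5·-48.0000 = -360.0000
Σcross = 231.7500 → A = |Σcross|/2 = 115.8750 mm²
Σ(r_i+r_j)·cross = 5453.7500 → first moment M = |Σ|/6 = 908.9583
R_c = M/A = 908.9583/115.8750 = 7.8443 mm
θ = 86° = 1.500983 rad
V = θ·R_c·A = 1.500983·7.8443·115.8750 = 1364.331 mm³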